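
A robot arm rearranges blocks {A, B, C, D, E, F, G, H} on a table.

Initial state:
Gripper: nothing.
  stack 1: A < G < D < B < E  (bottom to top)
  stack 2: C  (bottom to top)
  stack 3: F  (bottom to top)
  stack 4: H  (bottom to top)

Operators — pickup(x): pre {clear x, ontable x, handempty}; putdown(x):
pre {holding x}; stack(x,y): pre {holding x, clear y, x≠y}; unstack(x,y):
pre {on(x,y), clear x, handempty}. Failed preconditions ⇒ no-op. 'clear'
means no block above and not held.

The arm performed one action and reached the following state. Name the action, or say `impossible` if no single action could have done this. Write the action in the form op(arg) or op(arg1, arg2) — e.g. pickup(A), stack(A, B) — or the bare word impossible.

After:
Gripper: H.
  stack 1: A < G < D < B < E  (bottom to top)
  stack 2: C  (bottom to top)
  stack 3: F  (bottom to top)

target: towers=[A/G/D/B/E; C; F] holding=H
     unstack(E, B) → towers=[A/G/D/B; C; F; H] holding=E
         pickup(H) → towers=[A/G/D/B/E; C; F] holding=H  ← match
         pickup(F) → towers=[A/G/D/B/E; C; H] holding=F
         pickup(C) → towers=[A/G/D/B/E; F; H] holding=C

pickup(H)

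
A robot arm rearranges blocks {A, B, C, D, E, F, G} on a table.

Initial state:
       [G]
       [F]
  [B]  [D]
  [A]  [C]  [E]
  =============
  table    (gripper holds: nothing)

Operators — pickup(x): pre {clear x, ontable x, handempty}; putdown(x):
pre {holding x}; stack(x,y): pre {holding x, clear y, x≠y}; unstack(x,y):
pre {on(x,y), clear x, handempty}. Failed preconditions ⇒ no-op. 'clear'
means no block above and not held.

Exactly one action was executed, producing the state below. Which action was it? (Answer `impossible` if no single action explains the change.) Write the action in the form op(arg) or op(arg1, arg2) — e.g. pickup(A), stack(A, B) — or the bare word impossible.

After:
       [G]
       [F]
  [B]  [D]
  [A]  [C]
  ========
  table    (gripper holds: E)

target: towers=[A/B; C/D/F/G] holding=E
     unstack(B, A) → towers=[A; C/D/F/G; E] holding=B
     unstack(G, F) → towers=[A/B; C/D/F; E] holding=G
         pickup(E) → towers=[A/B; C/D/F/G] holding=E  ← match

pickup(E)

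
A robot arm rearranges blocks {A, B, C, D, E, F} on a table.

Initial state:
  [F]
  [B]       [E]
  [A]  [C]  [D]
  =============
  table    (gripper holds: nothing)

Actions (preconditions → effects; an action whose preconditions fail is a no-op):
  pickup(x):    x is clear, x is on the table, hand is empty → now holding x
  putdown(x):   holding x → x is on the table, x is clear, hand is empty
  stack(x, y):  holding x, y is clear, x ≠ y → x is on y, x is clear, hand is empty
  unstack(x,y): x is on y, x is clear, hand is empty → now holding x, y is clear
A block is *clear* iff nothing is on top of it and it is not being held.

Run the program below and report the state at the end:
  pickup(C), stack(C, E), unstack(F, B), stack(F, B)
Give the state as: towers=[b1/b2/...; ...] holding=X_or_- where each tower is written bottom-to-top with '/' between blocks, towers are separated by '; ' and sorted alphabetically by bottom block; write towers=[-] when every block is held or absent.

step 1 (pickup(C)): towers=[A/B/F; D/E] holding=C
step 2 (stack(C, E)): towers=[A/B/F; D/E/C] holding=-
step 3 (unstack(F, B)): towers=[A/B; D/E/C] holding=F
step 4 (stack(F, B)): towers=[A/B/F; D/E/C] holding=-

towers=[A/B/F; D/E/C] holding=-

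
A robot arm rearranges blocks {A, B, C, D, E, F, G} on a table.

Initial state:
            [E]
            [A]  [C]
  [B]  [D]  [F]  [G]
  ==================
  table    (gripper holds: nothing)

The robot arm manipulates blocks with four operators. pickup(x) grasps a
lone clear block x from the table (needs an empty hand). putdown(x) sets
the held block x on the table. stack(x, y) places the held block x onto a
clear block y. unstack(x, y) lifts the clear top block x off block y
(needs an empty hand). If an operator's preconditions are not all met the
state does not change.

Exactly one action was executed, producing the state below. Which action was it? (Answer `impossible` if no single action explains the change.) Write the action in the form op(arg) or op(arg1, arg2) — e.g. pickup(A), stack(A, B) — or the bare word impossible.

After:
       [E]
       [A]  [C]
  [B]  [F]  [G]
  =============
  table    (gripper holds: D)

target: towers=[B; F/A/E; G/C] holding=D
         pickup(B) → towers=[D; F/A/E; G/C] holding=B
         pickup(D) → towers=[B; F/A/E; G/C] holding=D  ← match
     unstack(E, A) → towers=[B; D; F/A; G/C] holding=E
     unstack(C, G) → towers=[B; D; F/A/E; G] holding=C

pickup(D)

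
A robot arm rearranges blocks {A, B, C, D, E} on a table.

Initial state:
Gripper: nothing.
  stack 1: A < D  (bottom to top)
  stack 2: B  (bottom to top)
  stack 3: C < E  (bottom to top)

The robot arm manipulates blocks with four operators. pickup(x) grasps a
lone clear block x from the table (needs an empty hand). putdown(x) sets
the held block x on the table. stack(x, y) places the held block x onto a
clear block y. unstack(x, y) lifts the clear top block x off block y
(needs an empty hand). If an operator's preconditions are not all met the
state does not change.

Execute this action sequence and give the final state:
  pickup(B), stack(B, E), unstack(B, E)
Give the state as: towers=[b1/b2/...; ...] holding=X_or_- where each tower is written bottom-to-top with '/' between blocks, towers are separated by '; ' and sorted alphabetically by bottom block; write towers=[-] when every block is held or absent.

towers=[A/D; C/E] holding=B

step 1 (pickup(B)): towers=[A/D; C/E] holding=B
step 2 (stack(B, E)): towers=[A/D; C/E/B] holding=-
step 3 (unstack(B, E)): towers=[A/D; C/E] holding=B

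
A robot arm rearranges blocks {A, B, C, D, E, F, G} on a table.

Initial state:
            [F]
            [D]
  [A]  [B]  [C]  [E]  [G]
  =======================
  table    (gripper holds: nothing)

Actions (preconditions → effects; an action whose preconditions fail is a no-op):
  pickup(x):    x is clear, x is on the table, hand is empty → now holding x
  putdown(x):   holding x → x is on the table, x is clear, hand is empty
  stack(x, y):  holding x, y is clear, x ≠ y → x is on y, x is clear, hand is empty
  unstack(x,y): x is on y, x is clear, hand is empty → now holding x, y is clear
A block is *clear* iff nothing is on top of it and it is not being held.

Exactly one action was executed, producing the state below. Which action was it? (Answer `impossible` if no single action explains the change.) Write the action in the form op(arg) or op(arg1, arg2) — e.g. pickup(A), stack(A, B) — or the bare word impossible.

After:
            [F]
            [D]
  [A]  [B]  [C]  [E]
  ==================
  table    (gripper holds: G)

target: towers=[A; B; C/D/F; E] holding=G
         pickup(B) → towers=[A; C/D/F; E; G] holding=B
     unstack(F, D) → towers=[A; B; C/D; E; G] holding=F
         pickup(G) → towers=[A; B; C/D/F; E] holding=G  ← match
         pickup(A) → towers=[B; C/D/F; E; G] holding=A
         pickup(E) → towers=[A; B; C/D/F; G] holding=E

pickup(G)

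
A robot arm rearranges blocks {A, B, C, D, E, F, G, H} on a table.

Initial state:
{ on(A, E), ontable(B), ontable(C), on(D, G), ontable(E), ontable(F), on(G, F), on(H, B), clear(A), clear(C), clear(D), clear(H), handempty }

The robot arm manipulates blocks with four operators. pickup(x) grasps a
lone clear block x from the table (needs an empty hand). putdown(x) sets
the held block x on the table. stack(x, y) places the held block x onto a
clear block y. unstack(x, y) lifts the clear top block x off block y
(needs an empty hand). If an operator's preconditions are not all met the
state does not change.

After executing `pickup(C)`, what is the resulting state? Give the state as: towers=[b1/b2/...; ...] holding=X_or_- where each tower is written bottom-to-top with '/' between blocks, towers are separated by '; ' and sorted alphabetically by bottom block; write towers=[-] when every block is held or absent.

before: towers=[B/H; C; E/A; F/G/D] holding=-
pre[pickup(C)]: clear(C) ok, ontable(C) ok, handempty ok
all met → apply pickup(C)
after:  towers=[B/H; E/A; F/G/D] holding=C

towers=[B/H; E/A; F/G/D] holding=C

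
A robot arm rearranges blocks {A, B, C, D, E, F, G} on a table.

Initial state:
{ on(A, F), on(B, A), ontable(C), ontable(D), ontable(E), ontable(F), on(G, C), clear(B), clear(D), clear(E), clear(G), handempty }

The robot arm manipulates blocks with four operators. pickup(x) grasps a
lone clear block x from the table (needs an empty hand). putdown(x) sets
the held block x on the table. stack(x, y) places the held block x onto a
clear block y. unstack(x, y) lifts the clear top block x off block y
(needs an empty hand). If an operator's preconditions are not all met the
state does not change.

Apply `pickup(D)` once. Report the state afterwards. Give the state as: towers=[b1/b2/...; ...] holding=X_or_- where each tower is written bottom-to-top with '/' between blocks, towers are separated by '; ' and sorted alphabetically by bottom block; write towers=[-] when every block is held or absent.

towers=[C/G; E; F/A/B] holding=D

before: towers=[C/G; D; E; F/A/B] holding=-
pre[pickup(D)]: clear(D) ✓, ontable(D) ✓, handempty ✓
all met → apply pickup(D)
after:  towers=[C/G; E; F/A/B] holding=D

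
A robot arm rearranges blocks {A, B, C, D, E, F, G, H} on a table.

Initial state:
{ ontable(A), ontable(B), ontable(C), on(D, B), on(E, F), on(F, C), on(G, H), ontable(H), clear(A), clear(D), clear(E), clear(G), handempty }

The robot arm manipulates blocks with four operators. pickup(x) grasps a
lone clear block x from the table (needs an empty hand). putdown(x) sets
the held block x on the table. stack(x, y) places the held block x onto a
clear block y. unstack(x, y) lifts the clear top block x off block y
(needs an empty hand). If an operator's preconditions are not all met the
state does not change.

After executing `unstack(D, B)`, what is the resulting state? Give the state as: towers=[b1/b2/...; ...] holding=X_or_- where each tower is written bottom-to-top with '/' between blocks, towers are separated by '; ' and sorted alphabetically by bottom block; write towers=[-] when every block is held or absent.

towers=[A; B; C/F/E; H/G] holding=D

before: towers=[A; B/D; C/F/E; H/G] holding=-
pre[unstack(D, B)]: on(D,B) ok, clear(D) ok, handempty ok
all met → apply unstack(D, B)
after:  towers=[A; B; C/F/E; H/G] holding=D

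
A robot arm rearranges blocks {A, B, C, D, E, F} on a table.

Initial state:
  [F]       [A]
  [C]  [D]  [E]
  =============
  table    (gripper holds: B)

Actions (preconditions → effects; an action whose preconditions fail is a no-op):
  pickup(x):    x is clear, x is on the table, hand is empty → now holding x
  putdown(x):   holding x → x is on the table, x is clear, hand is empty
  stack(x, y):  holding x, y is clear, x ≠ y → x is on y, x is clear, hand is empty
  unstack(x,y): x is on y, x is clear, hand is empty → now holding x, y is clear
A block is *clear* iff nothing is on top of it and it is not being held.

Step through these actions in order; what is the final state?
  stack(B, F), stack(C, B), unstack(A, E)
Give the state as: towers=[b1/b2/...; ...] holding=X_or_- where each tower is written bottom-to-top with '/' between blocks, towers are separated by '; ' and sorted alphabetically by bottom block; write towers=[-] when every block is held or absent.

step 1 (stack(B, F)): towers=[C/F/B; D; E/A] holding=-
step 2 (stack(C, B)) [no-op]: towers=[C/F/B; D; E/A] holding=-
step 3 (unstack(A, E)): towers=[C/F/B; D; E] holding=A

towers=[C/F/B; D; E] holding=A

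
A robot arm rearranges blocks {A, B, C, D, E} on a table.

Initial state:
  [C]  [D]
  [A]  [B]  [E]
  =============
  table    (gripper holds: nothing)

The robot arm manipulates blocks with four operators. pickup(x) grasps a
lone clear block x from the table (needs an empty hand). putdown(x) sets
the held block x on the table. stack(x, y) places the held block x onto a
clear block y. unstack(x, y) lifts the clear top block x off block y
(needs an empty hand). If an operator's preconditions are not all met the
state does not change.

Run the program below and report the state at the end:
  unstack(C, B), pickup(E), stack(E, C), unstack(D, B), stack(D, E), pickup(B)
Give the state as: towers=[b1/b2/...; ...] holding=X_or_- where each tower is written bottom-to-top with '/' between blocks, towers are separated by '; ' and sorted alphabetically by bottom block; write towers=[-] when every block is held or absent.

step 1 (unstack(C, B)) [no-op]: towers=[A/C; B/D; E] holding=-
step 2 (pickup(E)): towers=[A/C; B/D] holding=E
step 3 (stack(E, C)): towers=[A/C/E; B/D] holding=-
step 4 (unstack(D, B)): towers=[A/C/E; B] holding=D
step 5 (stack(D, E)): towers=[A/C/E/D; B] holding=-
step 6 (pickup(B)): towers=[A/C/E/D] holding=B

towers=[A/C/E/D] holding=B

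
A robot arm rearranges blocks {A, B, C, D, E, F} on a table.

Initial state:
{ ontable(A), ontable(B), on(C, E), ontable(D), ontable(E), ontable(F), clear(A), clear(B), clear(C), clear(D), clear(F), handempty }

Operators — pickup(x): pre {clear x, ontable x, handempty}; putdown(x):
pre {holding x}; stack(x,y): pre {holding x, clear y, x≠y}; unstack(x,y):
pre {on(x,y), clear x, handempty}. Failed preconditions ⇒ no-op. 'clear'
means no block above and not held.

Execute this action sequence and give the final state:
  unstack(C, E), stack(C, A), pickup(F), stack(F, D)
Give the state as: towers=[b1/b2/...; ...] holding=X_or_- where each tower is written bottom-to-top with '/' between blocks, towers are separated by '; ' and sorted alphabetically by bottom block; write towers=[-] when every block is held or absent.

step 1 (unstack(C, E)): towers=[A; B; D; E; F] holding=C
step 2 (stack(C, A)): towers=[A/C; B; D; E; F] holding=-
step 3 (pickup(F)): towers=[A/C; B; D; E] holding=F
step 4 (stack(F, D)): towers=[A/C; B; D/F; E] holding=-

towers=[A/C; B; D/F; E] holding=-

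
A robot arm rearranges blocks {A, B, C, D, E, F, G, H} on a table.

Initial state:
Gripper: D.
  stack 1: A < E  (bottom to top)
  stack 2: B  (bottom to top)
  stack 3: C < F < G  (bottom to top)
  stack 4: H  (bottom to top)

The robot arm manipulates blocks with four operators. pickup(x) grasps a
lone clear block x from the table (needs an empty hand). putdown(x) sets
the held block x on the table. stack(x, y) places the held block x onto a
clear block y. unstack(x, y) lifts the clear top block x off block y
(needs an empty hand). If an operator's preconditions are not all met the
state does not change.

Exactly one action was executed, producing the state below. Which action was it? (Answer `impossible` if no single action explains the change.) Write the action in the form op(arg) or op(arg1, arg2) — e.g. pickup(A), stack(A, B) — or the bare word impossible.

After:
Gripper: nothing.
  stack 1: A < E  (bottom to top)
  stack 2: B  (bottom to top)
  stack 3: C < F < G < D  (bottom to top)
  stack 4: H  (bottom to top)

stack(D, G)

target: towers=[A/E; B; C/F/G/D; H] holding=-
        putdown(D) → towers=[A/E; B; C/F/G; D; H] holding=-
       stack(D, G) → towers=[A/E; B; C/F/G/D; H] holding=-  ← match
       stack(D, E) → towers=[A/E/D; B; C/F/G; H] holding=-
       stack(D, H) → towers=[A/E; B; C/F/G; H/D] holding=-
       stack(D, B) → towers=[A/E; B/D; C/F/G; H] holding=-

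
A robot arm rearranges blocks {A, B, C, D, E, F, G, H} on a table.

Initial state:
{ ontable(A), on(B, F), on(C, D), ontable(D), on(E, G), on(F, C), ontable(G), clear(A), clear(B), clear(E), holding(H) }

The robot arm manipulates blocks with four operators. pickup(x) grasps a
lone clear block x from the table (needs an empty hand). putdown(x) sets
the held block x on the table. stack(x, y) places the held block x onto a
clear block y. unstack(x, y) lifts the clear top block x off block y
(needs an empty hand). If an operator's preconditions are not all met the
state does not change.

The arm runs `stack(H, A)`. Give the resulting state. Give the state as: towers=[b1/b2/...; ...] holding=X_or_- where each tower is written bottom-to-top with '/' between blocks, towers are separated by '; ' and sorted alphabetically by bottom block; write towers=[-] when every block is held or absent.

before: towers=[A; D/C/F/B; G/E] holding=H
pre[stack(H, A)]: holding(H) ✓, clear(A) ✓, H≠A ✓
all met → apply stack(H, A)
after:  towers=[A/H; D/C/F/B; G/E] holding=-

towers=[A/H; D/C/F/B; G/E] holding=-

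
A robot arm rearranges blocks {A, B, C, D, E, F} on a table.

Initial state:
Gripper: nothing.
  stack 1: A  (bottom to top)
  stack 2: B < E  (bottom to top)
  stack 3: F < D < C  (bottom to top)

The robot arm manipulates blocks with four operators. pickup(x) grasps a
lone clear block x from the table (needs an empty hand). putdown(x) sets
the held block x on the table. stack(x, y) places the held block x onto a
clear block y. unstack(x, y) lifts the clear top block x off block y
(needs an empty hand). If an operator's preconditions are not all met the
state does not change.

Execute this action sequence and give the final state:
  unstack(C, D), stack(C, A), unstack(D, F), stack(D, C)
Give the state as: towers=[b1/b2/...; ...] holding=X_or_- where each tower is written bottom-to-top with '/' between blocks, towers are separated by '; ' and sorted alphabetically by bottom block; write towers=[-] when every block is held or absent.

step 1 (unstack(C, D)): towers=[A; B/E; F/D] holding=C
step 2 (stack(C, A)): towers=[A/C; B/E; F/D] holding=-
step 3 (unstack(D, F)): towers=[A/C; B/E; F] holding=D
step 4 (stack(D, C)): towers=[A/C/D; B/E; F] holding=-

towers=[A/C/D; B/E; F] holding=-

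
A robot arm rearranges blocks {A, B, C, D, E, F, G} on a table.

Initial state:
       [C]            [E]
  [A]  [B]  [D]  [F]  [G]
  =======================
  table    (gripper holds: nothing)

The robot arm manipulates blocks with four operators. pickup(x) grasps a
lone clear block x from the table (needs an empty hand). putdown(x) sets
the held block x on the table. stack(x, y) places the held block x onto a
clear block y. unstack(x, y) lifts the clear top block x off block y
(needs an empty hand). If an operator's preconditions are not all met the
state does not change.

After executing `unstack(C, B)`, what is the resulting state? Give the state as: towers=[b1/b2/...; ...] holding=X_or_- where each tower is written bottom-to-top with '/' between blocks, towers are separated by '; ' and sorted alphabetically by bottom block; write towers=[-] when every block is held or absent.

towers=[A; B; D; F; G/E] holding=C

before: towers=[A; B/C; D; F; G/E] holding=-
pre[unstack(C, B)]: on(C,B) ok, clear(C) ok, handempty ok
all met → apply unstack(C, B)
after:  towers=[A; B; D; F; G/E] holding=C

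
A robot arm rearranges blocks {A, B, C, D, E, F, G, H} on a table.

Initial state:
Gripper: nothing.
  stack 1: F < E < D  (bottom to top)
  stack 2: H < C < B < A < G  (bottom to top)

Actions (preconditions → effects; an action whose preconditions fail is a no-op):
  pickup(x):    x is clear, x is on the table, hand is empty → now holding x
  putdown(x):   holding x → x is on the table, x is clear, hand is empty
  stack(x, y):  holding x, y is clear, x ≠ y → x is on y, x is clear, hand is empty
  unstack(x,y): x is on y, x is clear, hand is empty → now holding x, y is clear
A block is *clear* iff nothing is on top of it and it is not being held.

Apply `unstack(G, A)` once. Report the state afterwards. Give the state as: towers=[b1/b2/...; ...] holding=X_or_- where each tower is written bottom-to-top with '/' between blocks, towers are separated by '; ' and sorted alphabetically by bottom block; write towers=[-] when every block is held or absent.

before: towers=[F/E/D; H/C/B/A/G] holding=-
pre[unstack(G, A)]: on(G,A) yes, clear(G) yes, handempty yes
all met → apply unstack(G, A)
after:  towers=[F/E/D; H/C/B/A] holding=G

towers=[F/E/D; H/C/B/A] holding=G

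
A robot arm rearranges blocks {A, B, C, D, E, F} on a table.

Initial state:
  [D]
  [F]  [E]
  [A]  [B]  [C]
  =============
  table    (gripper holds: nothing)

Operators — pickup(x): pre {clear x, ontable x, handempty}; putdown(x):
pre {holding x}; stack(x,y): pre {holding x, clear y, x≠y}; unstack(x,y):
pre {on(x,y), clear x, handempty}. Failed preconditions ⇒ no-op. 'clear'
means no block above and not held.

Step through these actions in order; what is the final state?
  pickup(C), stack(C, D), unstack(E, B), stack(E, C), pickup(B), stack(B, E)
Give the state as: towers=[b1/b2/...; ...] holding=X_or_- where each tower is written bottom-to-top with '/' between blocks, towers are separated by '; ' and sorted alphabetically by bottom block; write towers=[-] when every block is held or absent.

step 1 (pickup(C)): towers=[A/F/D; B/E] holding=C
step 2 (stack(C, D)): towers=[A/F/D/C; B/E] holding=-
step 3 (unstack(E, B)): towers=[A/F/D/C; B] holding=E
step 4 (stack(E, C)): towers=[A/F/D/C/E; B] holding=-
step 5 (pickup(B)): towers=[A/F/D/C/E] holding=B
step 6 (stack(B, E)): towers=[A/F/D/C/E/B] holding=-

towers=[A/F/D/C/E/B] holding=-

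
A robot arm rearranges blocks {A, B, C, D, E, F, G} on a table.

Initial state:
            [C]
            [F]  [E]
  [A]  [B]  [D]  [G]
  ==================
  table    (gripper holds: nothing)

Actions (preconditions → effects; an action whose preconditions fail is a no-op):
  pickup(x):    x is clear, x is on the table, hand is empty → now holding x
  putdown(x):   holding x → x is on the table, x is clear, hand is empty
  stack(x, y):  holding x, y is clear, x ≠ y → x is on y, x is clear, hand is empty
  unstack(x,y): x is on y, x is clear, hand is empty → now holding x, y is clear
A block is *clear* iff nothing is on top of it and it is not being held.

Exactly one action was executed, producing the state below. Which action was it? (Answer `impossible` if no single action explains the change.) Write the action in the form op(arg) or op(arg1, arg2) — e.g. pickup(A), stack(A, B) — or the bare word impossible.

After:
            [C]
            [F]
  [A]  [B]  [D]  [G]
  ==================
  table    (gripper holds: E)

unstack(E, G)

target: towers=[A; B; D/F/C; G] holding=E
         pickup(B) → towers=[A; D/F/C; G/E] holding=B
         pickup(A) → towers=[B; D/F/C; G/E] holding=A
     unstack(E, G) → towers=[A; B; D/F/C; G] holding=E  ← match
     unstack(C, F) → towers=[A; B; D/F; G/E] holding=C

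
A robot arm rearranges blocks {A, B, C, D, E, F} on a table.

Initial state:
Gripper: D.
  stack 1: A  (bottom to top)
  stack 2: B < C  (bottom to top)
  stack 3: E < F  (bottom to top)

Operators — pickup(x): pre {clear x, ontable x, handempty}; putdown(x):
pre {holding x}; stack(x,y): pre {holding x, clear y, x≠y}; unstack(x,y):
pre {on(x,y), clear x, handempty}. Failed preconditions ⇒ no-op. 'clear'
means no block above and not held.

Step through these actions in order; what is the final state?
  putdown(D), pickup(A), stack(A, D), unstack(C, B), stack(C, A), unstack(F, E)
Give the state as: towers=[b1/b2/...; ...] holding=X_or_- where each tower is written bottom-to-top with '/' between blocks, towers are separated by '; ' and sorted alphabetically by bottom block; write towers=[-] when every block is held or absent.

towers=[B; D/A/C; E] holding=F

step 1 (putdown(D)): towers=[A; B/C; D; E/F] holding=-
step 2 (pickup(A)): towers=[B/C; D; E/F] holding=A
step 3 (stack(A, D)): towers=[B/C; D/A; E/F] holding=-
step 4 (unstack(C, B)): towers=[B; D/A; E/F] holding=C
step 5 (stack(C, A)): towers=[B; D/A/C; E/F] holding=-
step 6 (unstack(F, E)): towers=[B; D/A/C; E] holding=F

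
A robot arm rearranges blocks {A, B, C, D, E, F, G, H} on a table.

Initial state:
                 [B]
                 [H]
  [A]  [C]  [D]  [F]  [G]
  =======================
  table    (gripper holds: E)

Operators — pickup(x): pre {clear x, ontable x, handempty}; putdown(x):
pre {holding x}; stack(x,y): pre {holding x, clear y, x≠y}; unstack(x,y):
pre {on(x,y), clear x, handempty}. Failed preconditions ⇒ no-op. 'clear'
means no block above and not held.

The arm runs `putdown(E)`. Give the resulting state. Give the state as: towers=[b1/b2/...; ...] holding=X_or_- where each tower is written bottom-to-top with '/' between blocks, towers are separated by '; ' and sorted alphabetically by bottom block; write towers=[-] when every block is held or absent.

towers=[A; C; D; E; F/H/B; G] holding=-

before: towers=[A; C; D; F/H/B; G] holding=E
pre[putdown(E)]: holding(E) yes
all met → apply putdown(E)
after:  towers=[A; C; D; E; F/H/B; G] holding=-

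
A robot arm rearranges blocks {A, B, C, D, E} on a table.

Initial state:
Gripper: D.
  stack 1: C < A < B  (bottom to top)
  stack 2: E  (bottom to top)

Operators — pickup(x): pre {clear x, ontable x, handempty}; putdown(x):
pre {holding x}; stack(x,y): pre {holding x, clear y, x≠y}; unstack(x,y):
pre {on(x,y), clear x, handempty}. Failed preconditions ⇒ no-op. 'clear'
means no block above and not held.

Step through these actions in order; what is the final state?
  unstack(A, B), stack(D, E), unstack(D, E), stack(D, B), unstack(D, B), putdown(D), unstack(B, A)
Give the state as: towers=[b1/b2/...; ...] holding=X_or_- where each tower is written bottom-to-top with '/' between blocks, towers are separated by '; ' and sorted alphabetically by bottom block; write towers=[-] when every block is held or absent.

step 1 (unstack(A, B)) [no-op]: towers=[C/A/B; E] holding=D
step 2 (stack(D, E)): towers=[C/A/B; E/D] holding=-
step 3 (unstack(D, E)): towers=[C/A/B; E] holding=D
step 4 (stack(D, B)): towers=[C/A/B/D; E] holding=-
step 5 (unstack(D, B)): towers=[C/A/B; E] holding=D
step 6 (putdown(D)): towers=[C/A/B; D; E] holding=-
step 7 (unstack(B, A)): towers=[C/A; D; E] holding=B

towers=[C/A; D; E] holding=B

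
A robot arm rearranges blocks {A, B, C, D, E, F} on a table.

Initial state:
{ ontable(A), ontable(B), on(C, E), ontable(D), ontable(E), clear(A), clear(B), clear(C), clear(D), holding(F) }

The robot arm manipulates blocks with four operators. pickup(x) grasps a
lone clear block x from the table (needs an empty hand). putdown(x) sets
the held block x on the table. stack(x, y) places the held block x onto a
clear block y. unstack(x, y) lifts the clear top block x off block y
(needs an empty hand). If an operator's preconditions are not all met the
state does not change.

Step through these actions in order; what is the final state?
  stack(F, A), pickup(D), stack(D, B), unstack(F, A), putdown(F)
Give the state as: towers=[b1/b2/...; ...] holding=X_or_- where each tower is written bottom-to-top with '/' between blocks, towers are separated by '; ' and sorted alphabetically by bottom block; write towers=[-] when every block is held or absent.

step 1 (stack(F, A)): towers=[A/F; B; D; E/C] holding=-
step 2 (pickup(D)): towers=[A/F; B; E/C] holding=D
step 3 (stack(D, B)): towers=[A/F; B/D; E/C] holding=-
step 4 (unstack(F, A)): towers=[A; B/D; E/C] holding=F
step 5 (putdown(F)): towers=[A; B/D; E/C; F] holding=-

towers=[A; B/D; E/C; F] holding=-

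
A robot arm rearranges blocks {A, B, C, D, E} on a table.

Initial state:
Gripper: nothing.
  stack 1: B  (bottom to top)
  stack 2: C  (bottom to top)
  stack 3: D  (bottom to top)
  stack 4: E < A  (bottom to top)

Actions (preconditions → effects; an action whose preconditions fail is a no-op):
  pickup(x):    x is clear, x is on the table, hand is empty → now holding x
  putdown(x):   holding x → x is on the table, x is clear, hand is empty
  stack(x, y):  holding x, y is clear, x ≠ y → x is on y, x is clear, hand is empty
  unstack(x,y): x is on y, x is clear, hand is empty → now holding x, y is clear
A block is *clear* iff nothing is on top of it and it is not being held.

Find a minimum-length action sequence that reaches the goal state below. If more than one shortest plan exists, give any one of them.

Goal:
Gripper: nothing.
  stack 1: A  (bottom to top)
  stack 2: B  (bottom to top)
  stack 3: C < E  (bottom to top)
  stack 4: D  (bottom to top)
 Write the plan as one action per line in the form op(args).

unstack(A, E)
putdown(A)
pickup(E)
stack(E, C)

step 1 (unstack(A, E)): towers=[B; C; D; E] holding=A
step 2 (putdown(A)): towers=[A; B; C; D; E] holding=-
step 3 (pickup(E)): towers=[A; B; C; D] holding=E
step 4 (stack(E, C)): towers=[A; B; C/E; D] holding=-
goal check: towers=[A; B; C/E; D] holding=- — reached (length 4, optimal by BFS)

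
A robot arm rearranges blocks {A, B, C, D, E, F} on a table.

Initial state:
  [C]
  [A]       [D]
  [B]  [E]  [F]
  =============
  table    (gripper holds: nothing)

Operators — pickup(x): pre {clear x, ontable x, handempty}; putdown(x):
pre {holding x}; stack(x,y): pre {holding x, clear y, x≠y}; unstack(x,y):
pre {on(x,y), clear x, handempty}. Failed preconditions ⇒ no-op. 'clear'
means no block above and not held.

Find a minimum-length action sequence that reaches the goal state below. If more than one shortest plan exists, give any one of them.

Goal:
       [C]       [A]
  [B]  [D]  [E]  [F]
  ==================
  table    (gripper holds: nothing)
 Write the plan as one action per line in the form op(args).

unstack(D, F)
putdown(D)
unstack(C, A)
stack(C, D)
unstack(A, B)
stack(A, F)

step 1 (unstack(D, F)): towers=[B/A/C; E; F] holding=D
step 2 (putdown(D)): towers=[B/A/C; D; E; F] holding=-
step 3 (unstack(C, A)): towers=[B/A; D; E; F] holding=C
step 4 (stack(C, D)): towers=[B/A; D/C; E; F] holding=-
step 5 (unstack(A, B)): towers=[B; D/C; E; F] holding=A
step 6 (stack(A, F)): towers=[B; D/C; E; F/A] holding=-
goal check: towers=[B; D/C; E; F/A] holding=- — reached (length 6, optimal by BFS)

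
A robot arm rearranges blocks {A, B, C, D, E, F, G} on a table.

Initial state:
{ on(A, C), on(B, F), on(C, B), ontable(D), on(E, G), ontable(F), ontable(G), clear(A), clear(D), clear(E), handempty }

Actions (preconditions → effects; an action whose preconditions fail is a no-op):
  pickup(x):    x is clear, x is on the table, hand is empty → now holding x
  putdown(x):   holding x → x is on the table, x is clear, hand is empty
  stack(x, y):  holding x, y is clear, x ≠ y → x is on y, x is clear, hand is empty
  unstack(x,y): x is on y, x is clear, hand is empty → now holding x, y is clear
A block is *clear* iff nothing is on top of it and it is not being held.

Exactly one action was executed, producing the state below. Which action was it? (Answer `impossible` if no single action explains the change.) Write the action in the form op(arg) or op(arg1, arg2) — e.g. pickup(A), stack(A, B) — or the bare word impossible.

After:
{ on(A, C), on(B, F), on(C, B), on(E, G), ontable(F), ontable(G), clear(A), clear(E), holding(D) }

pickup(D)

target: towers=[F/B/C/A; G/E] holding=D
         pickup(D) → towers=[F/B/C/A; G/E] holding=D  ← match
     unstack(A, C) → towers=[D; F/B/C; G/E] holding=A
     unstack(E, G) → towers=[D; F/B/C/A; G] holding=E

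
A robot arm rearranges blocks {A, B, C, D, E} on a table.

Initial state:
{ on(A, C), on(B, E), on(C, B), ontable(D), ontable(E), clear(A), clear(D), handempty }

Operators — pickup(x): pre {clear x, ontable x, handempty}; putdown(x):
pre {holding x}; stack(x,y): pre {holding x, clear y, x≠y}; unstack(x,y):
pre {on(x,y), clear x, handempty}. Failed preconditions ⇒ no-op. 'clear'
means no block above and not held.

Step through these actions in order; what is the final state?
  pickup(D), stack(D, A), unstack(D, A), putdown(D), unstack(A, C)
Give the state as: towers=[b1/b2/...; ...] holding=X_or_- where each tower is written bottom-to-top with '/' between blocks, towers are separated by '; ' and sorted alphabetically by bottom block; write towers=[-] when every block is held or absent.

step 1 (pickup(D)): towers=[E/B/C/A] holding=D
step 2 (stack(D, A)): towers=[E/B/C/A/D] holding=-
step 3 (unstack(D, A)): towers=[E/B/C/A] holding=D
step 4 (putdown(D)): towers=[D; E/B/C/A] holding=-
step 5 (unstack(A, C)): towers=[D; E/B/C] holding=A

towers=[D; E/B/C] holding=A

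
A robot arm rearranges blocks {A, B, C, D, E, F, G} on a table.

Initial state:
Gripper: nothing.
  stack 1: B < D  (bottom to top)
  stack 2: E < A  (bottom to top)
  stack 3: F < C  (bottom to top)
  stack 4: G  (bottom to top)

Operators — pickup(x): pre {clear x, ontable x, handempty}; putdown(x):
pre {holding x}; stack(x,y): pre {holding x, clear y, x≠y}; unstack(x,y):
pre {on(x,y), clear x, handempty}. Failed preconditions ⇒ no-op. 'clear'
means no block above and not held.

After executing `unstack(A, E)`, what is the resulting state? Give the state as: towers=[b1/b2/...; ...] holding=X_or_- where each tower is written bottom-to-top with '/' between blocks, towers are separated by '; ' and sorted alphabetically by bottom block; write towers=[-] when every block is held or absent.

towers=[B/D; E; F/C; G] holding=A

before: towers=[B/D; E/A; F/C; G] holding=-
pre[unstack(A, E)]: on(A,E) ok, clear(A) ok, handempty ok
all met → apply unstack(A, E)
after:  towers=[B/D; E; F/C; G] holding=A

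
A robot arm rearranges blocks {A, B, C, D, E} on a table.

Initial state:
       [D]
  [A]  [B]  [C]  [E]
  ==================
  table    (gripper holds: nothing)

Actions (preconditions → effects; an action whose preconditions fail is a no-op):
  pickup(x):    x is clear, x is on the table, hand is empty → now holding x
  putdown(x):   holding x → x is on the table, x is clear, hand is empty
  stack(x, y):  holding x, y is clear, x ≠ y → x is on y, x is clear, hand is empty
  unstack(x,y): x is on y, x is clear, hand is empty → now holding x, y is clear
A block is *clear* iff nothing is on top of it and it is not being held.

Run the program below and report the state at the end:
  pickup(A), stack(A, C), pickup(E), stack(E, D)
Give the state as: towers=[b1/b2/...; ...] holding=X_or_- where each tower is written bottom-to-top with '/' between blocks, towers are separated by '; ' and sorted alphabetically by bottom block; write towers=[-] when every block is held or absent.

step 1 (pickup(A)): towers=[B/D; C; E] holding=A
step 2 (stack(A, C)): towers=[B/D; C/A; E] holding=-
step 3 (pickup(E)): towers=[B/D; C/A] holding=E
step 4 (stack(E, D)): towers=[B/D/E; C/A] holding=-

towers=[B/D/E; C/A] holding=-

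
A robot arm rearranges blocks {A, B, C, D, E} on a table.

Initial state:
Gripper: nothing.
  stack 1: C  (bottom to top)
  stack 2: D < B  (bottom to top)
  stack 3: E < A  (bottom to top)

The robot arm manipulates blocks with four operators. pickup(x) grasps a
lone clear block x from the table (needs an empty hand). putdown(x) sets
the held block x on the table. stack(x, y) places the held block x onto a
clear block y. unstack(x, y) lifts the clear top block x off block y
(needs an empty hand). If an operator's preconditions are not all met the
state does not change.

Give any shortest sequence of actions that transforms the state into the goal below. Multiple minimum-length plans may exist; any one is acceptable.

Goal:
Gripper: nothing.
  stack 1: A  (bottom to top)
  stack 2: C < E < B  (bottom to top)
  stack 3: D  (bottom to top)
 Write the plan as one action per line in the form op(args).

step 1 (unstack(A, E)): towers=[C; D/B; E] holding=A
step 2 (putdown(A)): towers=[A; C; D/B; E] holding=-
step 3 (pickup(E)): towers=[A; C; D/B] holding=E
step 4 (stack(E, C)): towers=[A; C/E; D/B] holding=-
step 5 (unstack(B, D)): towers=[A; C/E; D] holding=B
step 6 (stack(B, E)): towers=[A; C/E/B; D] holding=-
goal check: towers=[A; C/E/B; D] holding=- — reached (length 6, optimal by BFS)

unstack(A, E)
putdown(A)
pickup(E)
stack(E, C)
unstack(B, D)
stack(B, E)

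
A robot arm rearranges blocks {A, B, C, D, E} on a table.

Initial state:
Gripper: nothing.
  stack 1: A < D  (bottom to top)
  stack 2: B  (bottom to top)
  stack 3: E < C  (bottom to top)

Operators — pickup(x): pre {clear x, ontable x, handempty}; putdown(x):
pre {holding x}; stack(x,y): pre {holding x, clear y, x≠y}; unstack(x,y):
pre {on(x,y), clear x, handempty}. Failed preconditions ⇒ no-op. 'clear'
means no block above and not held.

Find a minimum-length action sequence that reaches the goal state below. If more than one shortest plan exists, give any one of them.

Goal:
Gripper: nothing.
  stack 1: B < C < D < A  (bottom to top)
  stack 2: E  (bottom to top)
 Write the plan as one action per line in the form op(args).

step 1 (unstack(C, E)): towers=[A/D; B; E] holding=C
step 2 (stack(C, B)): towers=[A/D; B/C; E] holding=-
step 3 (unstack(D, A)): towers=[A; B/C; E] holding=D
step 4 (stack(D, C)): towers=[A; B/C/D; E] holding=-
step 5 (pickup(A)): towers=[B/C/D; E] holding=A
step 6 (stack(A, D)): towers=[B/C/D/A; E] holding=-
goal check: towers=[B/C/D/A; E] holding=- — reached (length 6, optimal by BFS)

unstack(C, E)
stack(C, B)
unstack(D, A)
stack(D, C)
pickup(A)
stack(A, D)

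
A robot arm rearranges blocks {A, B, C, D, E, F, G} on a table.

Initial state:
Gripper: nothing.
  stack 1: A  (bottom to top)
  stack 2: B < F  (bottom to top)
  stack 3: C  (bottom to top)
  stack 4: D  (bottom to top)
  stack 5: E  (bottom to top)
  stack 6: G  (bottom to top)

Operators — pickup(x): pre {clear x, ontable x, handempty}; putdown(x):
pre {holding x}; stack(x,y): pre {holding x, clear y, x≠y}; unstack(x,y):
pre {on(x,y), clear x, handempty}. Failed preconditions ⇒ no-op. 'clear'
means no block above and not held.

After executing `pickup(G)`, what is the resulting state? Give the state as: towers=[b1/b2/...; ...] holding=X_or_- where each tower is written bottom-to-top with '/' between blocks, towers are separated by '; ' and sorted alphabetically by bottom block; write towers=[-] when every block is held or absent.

before: towers=[A; B/F; C; D; E; G] holding=-
pre[pickup(G)]: clear(G) ok, ontable(G) ok, handempty ok
all met → apply pickup(G)
after:  towers=[A; B/F; C; D; E] holding=G

towers=[A; B/F; C; D; E] holding=G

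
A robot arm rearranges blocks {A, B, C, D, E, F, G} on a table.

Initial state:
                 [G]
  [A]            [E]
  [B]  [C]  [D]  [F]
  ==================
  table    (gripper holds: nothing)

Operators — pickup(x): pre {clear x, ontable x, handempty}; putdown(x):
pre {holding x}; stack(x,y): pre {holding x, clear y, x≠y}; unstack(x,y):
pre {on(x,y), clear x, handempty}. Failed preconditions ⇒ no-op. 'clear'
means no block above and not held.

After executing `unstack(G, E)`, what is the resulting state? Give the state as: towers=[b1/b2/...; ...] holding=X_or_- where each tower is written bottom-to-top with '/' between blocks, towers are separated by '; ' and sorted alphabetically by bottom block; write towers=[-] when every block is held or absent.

before: towers=[B/A; C; D; F/E/G] holding=-
pre[unstack(G, E)]: on(G,E) ok, clear(G) ok, handempty ok
all met → apply unstack(G, E)
after:  towers=[B/A; C; D; F/E] holding=G

towers=[B/A; C; D; F/E] holding=G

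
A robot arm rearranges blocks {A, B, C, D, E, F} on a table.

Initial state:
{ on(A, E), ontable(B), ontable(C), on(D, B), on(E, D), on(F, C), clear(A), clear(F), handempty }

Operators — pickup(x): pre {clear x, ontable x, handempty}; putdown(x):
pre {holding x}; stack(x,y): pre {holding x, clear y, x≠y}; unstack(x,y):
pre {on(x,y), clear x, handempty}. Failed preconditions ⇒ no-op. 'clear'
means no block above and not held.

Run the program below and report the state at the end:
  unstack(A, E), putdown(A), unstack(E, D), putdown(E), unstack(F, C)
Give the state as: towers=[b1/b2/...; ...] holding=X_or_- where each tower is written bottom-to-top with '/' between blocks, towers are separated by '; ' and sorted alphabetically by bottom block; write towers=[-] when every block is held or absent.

step 1 (unstack(A, E)): towers=[B/D/E; C/F] holding=A
step 2 (putdown(A)): towers=[A; B/D/E; C/F] holding=-
step 3 (unstack(E, D)): towers=[A; B/D; C/F] holding=E
step 4 (putdown(E)): towers=[A; B/D; C/F; E] holding=-
step 5 (unstack(F, C)): towers=[A; B/D; C; E] holding=F

towers=[A; B/D; C; E] holding=F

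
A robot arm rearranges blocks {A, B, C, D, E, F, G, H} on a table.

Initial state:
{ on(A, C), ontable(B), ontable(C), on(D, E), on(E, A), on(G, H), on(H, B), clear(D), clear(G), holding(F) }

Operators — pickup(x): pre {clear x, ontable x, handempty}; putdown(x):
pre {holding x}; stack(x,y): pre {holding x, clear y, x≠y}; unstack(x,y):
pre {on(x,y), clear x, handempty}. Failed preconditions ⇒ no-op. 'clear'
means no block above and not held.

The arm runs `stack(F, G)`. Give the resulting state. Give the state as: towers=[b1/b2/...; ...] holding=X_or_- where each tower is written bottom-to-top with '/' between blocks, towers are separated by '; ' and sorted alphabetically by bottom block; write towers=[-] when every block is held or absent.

before: towers=[B/H/G; C/A/E/D] holding=F
pre[stack(F, G)]: holding(F) ✓, clear(G) ✓, F≠G ✓
all met → apply stack(F, G)
after:  towers=[B/H/G/F; C/A/E/D] holding=-

towers=[B/H/G/F; C/A/E/D] holding=-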